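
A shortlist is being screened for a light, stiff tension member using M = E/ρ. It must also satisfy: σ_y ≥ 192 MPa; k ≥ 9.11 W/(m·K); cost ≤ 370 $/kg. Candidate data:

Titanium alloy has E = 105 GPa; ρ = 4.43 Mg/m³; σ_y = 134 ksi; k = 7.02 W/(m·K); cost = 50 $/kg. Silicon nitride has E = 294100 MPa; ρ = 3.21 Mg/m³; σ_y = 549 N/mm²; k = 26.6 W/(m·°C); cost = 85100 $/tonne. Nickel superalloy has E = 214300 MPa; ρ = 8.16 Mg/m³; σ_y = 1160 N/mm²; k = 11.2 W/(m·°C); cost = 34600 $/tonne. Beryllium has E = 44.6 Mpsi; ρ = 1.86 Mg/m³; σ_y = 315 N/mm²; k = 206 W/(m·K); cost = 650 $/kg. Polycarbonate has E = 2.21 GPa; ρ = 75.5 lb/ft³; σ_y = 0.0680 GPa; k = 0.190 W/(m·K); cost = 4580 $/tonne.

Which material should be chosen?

Screen on constraints: σ_y ≥ 192 MPa; k ≥ 9.11 W/(m·K); cost ≤ 370 $/kg. Survivors: silicon nitride, nickel superalloy.
Normalizing units and computing the index:
  silicon nitride: E = 294.1 GPa, ρ = 3210 kg/m³
  nickel superalloy: E = 214.3 GPa, ρ = 8160 kg/m³
  silicon nitride: M = 91.6 MN·m/kg
  nickel superalloy: M = 26.3 MN·m/kg
Silicon nitride ranks first.

silicon nitride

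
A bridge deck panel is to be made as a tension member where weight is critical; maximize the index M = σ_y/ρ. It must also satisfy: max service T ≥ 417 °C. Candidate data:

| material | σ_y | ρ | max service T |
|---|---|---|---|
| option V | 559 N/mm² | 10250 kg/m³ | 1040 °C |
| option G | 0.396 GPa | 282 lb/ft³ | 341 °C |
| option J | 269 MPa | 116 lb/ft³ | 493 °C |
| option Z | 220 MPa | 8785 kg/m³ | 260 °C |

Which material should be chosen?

option J

Screen on constraints: max service T ≥ 417 °C. Survivors: option V, option J.
Normalizing units and computing the index:
  option V: σ_y = 559.0 MPa, ρ = 10250 kg/m³
  option J: σ_y = 269.0 MPa, ρ = 1858 kg/m³
  option J: M = 145 kN·m/kg
  option V: M = 54.5 kN·m/kg
Option J ranks first.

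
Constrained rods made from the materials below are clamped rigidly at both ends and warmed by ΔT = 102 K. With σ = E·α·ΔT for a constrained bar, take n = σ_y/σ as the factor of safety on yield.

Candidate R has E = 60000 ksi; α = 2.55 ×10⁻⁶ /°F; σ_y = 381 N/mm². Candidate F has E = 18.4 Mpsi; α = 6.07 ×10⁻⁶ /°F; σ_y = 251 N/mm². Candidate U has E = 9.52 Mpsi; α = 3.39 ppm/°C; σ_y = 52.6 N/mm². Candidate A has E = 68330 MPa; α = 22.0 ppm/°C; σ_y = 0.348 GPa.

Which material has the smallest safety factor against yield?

candidate F

With everything in SI (GPa, ×10⁻⁶/K, MPa):
  candidate R: E = 413.7, α = 4.59, σ_y = 381.0 → σ = 194 MPa, n = 1.97
  candidate F: E = 126.9, α = 10.9, σ_y = 251.0 → σ = 141 MPa, n = 1.78
  candidate U: E = 65.64, α = 3.39, σ_y = 52.60 → σ = 22.7 MPa, n = 2.32
  candidate A: E = 68.33, α = 22.0, σ_y = 348.0 → σ = 153 MPa, n = 2.27
Candidate F has the lowest safety factor, n = 1.78.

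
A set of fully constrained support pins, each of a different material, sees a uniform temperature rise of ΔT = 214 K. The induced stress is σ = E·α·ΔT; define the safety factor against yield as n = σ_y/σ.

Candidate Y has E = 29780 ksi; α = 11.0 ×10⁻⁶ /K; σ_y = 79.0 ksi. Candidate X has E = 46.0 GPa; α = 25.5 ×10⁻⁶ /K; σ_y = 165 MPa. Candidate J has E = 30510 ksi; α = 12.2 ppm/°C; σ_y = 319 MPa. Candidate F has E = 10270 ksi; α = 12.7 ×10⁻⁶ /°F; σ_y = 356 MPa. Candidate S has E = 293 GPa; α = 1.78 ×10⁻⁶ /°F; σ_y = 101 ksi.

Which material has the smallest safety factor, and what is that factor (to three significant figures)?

Per material, after unit conversion:
  candidate Y: E = 205.3, α = 11.0, σ_y = 544.7 → σ = 483 MPa, n = 1.13
  candidate X: E = 46.00, α = 25.5, σ_y = 165.0 → σ = 251 MPa, n = 0.657
  candidate J: E = 210.4, α = 12.2, σ_y = 319.0 → σ = 549 MPa, n = 0.581
  candidate F: E = 70.81, α = 22.9, σ_y = 356.0 → σ = 346 MPa, n = 1.03
  candidate S: E = 293.0, α = 3.20, σ_y = 696.4 → σ = 201 MPa, n = 3.47
The minimum is candidate J at n = 0.581.

candidate J, n = 0.581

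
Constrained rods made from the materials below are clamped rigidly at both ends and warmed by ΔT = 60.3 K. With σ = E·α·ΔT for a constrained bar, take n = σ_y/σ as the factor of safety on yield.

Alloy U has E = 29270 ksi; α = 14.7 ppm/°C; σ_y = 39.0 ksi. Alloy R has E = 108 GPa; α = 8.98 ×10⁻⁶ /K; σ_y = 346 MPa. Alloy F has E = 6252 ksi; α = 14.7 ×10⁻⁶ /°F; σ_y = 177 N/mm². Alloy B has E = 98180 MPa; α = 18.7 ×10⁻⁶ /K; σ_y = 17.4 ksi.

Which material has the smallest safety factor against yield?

alloy B

In consistent units (E in GPa, α in ×10⁻⁶/K, σ_y in MPa):
  alloy U: E = 201.8, α = 14.7, σ_y = 268.9 → σ = 179 MPa, n = 1.50
  alloy R: E = 108.0, α = 8.98, σ_y = 346.0 → σ = 58.5 MPa, n = 5.92
  alloy F: E = 43.11, α = 26.5, σ_y = 177.0 → σ = 68.8 MPa, n = 2.57
  alloy B: E = 98.18, α = 18.7, σ_y = 120.0 → σ = 111 MPa, n = 1.08
Smallest n: alloy B with n = 1.08.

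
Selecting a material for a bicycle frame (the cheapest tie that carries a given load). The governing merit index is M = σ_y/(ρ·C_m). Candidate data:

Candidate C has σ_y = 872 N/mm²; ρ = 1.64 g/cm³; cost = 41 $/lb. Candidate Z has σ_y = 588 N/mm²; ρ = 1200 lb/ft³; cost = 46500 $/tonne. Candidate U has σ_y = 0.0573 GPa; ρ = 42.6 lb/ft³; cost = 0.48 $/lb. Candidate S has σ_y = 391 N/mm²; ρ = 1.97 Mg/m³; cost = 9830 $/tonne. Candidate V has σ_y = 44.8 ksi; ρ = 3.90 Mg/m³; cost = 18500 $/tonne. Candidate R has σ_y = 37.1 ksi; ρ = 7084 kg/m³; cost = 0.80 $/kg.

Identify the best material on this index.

In SI units:
  candidate C: σ_y = 872.0 MPa, ρ = 1640 kg/m³, cost = 90.39 $/kg
  candidate Z: σ_y = 588.0 MPa, ρ = 19220 kg/m³, cost = 46.50 $/kg
  candidate U: σ_y = 57.30 MPa, ρ = 682.4 kg/m³, cost = 1.058 $/kg
  candidate S: σ_y = 391.0 MPa, ρ = 1970 kg/m³, cost = 9.830 $/kg
  candidate V: σ_y = 308.9 MPa, ρ = 3900 kg/m³, cost = 18.50 $/kg
  candidate R: σ_y = 255.8 MPa, ρ = 7084 kg/m³, cost = 0.8000 $/kg
  candidate U: M = 79.4 kN·m per $
  candidate R: M = 45.1 kN·m per $
  candidate S: M = 20.2 kN·m per $
  candidate C: M = 5.88 kN·m per $
  candidate V: M = 4.28 kN·m per $
  candidate Z: M = 0.658 kN·m per $
Highest index: candidate U.

candidate U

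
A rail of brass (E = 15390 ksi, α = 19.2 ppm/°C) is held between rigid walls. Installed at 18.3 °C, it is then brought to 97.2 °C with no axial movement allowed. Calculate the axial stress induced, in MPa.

E = 15390 ksi = 106.1 GPa.
ΔT = 78.90 K. Constrained thermal stress σ = E·α·ΔT = 106.1×10³ MPa × 19.2×10⁻⁶ × 78.90 = 161 MPa (compressive).

161 MPa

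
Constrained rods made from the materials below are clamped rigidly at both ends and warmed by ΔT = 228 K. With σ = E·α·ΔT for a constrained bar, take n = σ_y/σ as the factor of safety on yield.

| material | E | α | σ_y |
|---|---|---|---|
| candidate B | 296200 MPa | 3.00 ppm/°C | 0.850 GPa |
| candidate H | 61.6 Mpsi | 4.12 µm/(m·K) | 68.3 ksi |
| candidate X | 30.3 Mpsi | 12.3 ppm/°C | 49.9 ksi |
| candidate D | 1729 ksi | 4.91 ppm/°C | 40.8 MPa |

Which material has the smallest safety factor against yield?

Per material, after unit conversion:
  candidate B: E = 296.2, α = 3.00, σ_y = 850.0 → σ = 203 MPa, n = 4.20
  candidate H: E = 424.7, α = 4.12, σ_y = 470.9 → σ = 399 MPa, n = 1.18
  candidate X: E = 208.9, α = 12.3, σ_y = 344.0 → σ = 586 MPa, n = 0.587
  candidate D: E = 11.92, α = 4.91, σ_y = 40.80 → σ = 13.3 MPa, n = 3.06
Smallest n: candidate X with n = 0.587.

candidate X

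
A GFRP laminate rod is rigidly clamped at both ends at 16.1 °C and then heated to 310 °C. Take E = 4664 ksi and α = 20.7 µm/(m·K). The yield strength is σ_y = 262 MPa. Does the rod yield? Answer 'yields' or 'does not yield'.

E = 4664 ksi = 32.16 GPa.
ΔT = 293.9 K. Constrained thermal stress σ = E·α·ΔT = 32.16×10³ MPa × 20.7×10⁻⁶ × 293.9 = 196 MPa (compressive).
Compare to σ_y = 262 MPa: σ < σ_y, so it does not yield.

does not yield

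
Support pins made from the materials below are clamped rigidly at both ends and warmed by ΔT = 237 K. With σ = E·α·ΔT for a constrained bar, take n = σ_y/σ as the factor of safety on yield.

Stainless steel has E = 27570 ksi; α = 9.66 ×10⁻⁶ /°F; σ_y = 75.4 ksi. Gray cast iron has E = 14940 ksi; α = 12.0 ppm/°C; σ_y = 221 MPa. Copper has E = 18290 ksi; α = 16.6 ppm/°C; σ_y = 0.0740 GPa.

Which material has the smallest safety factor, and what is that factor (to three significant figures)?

In consistent units (E in GPa, α in ×10⁻⁶/K, σ_y in MPa):
  stainless steel: E = 190.1, α = 17.4, σ_y = 519.9 → σ = 783 MPa, n = 0.664
  gray cast iron: E = 103.0, α = 12.0, σ_y = 221.0 → σ = 293 MPa, n = 0.754
  copper: E = 126.1, α = 16.6, σ_y = 74.00 → σ = 496 MPa, n = 0.149
Copper has the lowest safety factor, n = 0.149.

copper, n = 0.149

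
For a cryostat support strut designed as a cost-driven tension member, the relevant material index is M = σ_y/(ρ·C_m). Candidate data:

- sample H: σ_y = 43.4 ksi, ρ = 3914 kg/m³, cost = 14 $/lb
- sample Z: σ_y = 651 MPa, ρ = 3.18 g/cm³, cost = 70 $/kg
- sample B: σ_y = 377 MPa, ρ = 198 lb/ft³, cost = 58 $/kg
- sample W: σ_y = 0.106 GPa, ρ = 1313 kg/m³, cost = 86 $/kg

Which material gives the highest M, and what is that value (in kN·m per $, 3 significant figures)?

Putting every candidate on a common basis:
  sample H: σ_y = 299.2 MPa, ρ = 3914 kg/m³, cost = 30.86 $/kg
  sample Z: σ_y = 651.0 MPa, ρ = 3180 kg/m³, cost = 70.00 $/kg
  sample B: σ_y = 377.0 MPa, ρ = 3172 kg/m³, cost = 58.00 $/kg
  sample W: σ_y = 106.0 MPa, ρ = 1313 kg/m³, cost = 86.00 $/kg
  sample Z: M = 2.92 kN·m per $
  sample H: M = 2.48 kN·m per $
  sample B: M = 2.05 kN·m per $
  sample W: M = 0.939 kN·m per $
The maximum is for sample Z.

sample Z, M = 2.92 kN·m per $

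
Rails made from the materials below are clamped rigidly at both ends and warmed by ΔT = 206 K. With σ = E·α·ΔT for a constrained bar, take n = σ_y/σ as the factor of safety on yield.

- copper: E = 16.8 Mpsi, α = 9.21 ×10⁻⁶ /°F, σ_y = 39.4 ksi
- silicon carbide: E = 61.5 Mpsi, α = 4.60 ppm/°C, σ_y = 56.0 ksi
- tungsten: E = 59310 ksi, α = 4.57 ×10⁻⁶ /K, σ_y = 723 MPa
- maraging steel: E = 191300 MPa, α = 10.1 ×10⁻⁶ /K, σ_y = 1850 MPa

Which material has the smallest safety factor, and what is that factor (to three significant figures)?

copper, n = 0.687

Per material, after unit conversion:
  copper: E = 115.8, α = 16.6, σ_y = 271.7 → σ = 396 MPa, n = 0.687
  silicon carbide: E = 424.0, α = 4.60, σ_y = 386.1 → σ = 402 MPa, n = 0.961
  tungsten: E = 408.9, α = 4.57, σ_y = 723.0 → σ = 385 MPa, n = 1.88
  maraging steel: E = 191.3, α = 10.1, σ_y = 1850 → σ = 398 MPa, n = 4.65
Smallest n: copper with n = 0.687.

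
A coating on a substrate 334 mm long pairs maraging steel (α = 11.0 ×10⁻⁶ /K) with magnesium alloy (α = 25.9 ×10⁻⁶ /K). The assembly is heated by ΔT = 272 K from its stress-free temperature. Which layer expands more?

α(maraging steel) = 11.0×10⁻⁶/K vs α(magnesium alloy) = 25.9×10⁻⁶/K.
Higher α expands more for the same ΔT: magnesium alloy.

magnesium alloy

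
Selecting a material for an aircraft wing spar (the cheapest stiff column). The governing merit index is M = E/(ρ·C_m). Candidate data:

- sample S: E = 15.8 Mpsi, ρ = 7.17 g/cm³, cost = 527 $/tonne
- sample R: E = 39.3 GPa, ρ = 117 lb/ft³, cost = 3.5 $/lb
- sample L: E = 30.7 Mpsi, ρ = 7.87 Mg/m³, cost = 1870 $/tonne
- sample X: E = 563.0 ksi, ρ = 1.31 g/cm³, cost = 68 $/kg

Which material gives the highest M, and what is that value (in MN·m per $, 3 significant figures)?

Convert each candidate to consistent units, then evaluate M:
  sample S: E = 108.9 GPa, ρ = 7170 kg/m³, cost = 0.5270 $/kg
  sample R: E = 39.30 GPa, ρ = 1874 kg/m³, cost = 7.716 $/kg
  sample L: E = 211.7 GPa, ρ = 7870 kg/m³, cost = 1.870 $/kg
  sample X: E = 3.882 GPa, ρ = 1310 kg/m³, cost = 68.00 $/kg
  sample S: M = 28.8 MN·m per $
  sample L: M = 14.4 MN·m per $
  sample R: M = 2.72 MN·m per $
  sample X: M = 0.0436 MN·m per $
Sample S ranks first.

sample S, M = 28.8 MN·m per $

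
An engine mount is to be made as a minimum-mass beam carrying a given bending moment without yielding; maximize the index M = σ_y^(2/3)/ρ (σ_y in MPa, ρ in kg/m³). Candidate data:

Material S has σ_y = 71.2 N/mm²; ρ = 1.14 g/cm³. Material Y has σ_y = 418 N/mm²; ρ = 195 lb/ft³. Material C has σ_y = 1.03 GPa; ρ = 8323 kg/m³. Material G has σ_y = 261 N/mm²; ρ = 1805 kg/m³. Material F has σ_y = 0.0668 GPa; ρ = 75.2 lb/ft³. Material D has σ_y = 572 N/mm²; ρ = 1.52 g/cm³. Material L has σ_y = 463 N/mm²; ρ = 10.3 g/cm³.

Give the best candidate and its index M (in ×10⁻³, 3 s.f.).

Normalizing units and computing the index:
  material S: σ_y = 71.20 MPa, ρ = 1140 kg/m³
  material Y: σ_y = 418.0 MPa, ρ = 3124 kg/m³
  material C: σ_y = 1030 MPa, ρ = 8323 kg/m³
  material G: σ_y = 261.0 MPa, ρ = 1805 kg/m³
  material F: σ_y = 66.80 MPa, ρ = 1205 kg/m³
  material D: σ_y = 572.0 MPa, ρ = 1520 kg/m³
  material L: σ_y = 463.0 MPa, ρ = 10300 kg/m³
  material D: M = 45.3×10⁻³
  material G: M = 22.6×10⁻³
  material Y: M = 17.9×10⁻³
  material S: M = 15.1×10⁻³
  material F: M = 13.7×10⁻³
  material C: M = 12.3×10⁻³
  material L: M = 5.81×10⁻³
Material D has the largest M.

material D, M = 45.3×10⁻³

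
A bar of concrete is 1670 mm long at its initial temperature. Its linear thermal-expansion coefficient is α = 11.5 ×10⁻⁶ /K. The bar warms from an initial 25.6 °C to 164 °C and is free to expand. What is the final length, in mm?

ΔT = 164 − 25.6 = 138.4 K.
ΔL = α·L₀·ΔT = 11.5×10⁻⁶ × 1670 mm × 138.4 K = 2.66 mm.
L = L₀ + ΔL = 1670 + 2.66 = 1672.7 mm.

1672.7 mm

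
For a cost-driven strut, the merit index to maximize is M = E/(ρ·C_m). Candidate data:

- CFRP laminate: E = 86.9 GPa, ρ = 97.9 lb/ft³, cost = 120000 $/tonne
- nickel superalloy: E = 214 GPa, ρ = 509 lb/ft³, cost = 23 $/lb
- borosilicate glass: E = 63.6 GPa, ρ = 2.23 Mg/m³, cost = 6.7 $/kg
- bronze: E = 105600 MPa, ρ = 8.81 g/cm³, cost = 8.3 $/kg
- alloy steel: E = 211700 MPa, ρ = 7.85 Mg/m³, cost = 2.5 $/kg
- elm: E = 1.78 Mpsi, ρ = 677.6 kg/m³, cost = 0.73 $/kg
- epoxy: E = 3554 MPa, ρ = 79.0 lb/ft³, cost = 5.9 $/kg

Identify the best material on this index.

After converting to SI:
  CFRP laminate: E = 86.90 GPa, ρ = 1568 kg/m³, cost = 120.0 $/kg
  nickel superalloy: E = 214.0 GPa, ρ = 8153 kg/m³, cost = 50.71 $/kg
  borosilicate glass: E = 63.60 GPa, ρ = 2230 kg/m³, cost = 6.700 $/kg
  bronze: E = 105.6 GPa, ρ = 8810 kg/m³, cost = 8.300 $/kg
  alloy steel: E = 211.7 GPa, ρ = 7850 kg/m³, cost = 2.500 $/kg
  elm: E = 12.27 GPa, ρ = 677.6 kg/m³, cost = 0.7300 $/kg
  epoxy: E = 3.554 GPa, ρ = 1265 kg/m³, cost = 5.900 $/kg
  elm: M = 24.8 MN·m per $
  alloy steel: M = 10.8 MN·m per $
  borosilicate glass: M = 4.26 MN·m per $
  bronze: M = 1.44 MN·m per $
  nickel superalloy: M = 0.518 MN·m per $
  epoxy: M = 0.476 MN·m per $
  CFRP laminate: M = 0.462 MN·m per $
Elm ranks first.

elm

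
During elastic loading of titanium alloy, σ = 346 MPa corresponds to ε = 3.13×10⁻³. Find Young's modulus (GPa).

E = σ/ε = 346 MPa / 3.13×10⁻³ = 110500 MPa = 111 GPa.

111 GPa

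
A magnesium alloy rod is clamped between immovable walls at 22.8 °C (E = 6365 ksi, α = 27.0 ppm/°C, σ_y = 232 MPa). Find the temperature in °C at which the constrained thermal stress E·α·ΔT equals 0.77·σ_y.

E = 6365 ksi = 43.89 GPa.
E·α·ΔT = 178.6 MPa ⇒ ΔT = 178.6 / (43.89×10³ × 27.0×10⁻⁶) = 150.8 K.
T = 22.8 + 150.8 = 173.6 °C.

174 °C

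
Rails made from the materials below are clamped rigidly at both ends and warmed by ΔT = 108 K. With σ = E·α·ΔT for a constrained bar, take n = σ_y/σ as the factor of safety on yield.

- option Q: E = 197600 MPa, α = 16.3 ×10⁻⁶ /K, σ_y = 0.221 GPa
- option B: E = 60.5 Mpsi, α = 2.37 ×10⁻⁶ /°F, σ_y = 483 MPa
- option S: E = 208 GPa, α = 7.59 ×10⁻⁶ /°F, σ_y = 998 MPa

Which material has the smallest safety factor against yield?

Per material, after unit conversion:
  option Q: E = 197.6, α = 16.3, σ_y = 221.0 → σ = 348 MPa, n = 0.635
  option B: E = 417.1, α = 4.27, σ_y = 483.0 → σ = 192 MPa, n = 2.51
  option S: E = 208.0, α = 13.7, σ_y = 998.0 → σ = 307 MPa, n = 3.25
The minimum is option Q at n = 0.635.

option Q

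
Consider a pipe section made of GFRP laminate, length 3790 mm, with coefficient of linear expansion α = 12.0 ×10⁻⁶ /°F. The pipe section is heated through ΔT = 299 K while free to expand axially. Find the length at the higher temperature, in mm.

3814.5 mm

Convert α: 12.0×10⁻⁶/°F × (9/5) = 21.6×10⁻⁶/K.
ΔL = α·L₀·ΔT = 21.6×10⁻⁶ × 3790 mm × 299.0 K = 24.5 mm.
L = L₀ + ΔL = 3790 + 24.5 = 3814.5 mm.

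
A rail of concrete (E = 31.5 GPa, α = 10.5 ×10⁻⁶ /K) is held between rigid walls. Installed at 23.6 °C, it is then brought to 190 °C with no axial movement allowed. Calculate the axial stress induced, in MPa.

ΔT = 166.4 K. Constrained thermal stress σ = E·α·ΔT = 31.50×10³ MPa × 10.5×10⁻⁶ × 166.4 = 55.0 MPa (compressive).

55.0 MPa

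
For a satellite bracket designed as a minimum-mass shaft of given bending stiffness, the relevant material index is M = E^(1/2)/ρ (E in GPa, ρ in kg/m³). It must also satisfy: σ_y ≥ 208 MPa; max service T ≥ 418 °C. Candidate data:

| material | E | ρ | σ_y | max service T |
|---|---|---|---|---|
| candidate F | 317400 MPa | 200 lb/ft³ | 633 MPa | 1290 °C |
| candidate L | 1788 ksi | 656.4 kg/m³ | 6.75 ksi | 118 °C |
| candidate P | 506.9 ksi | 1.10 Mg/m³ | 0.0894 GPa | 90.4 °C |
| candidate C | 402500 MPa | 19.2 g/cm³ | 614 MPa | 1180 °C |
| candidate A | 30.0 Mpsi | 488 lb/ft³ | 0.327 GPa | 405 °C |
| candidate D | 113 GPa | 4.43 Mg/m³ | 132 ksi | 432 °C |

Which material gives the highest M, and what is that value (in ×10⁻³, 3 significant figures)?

Screen on constraints: σ_y ≥ 208 MPa; max service T ≥ 418 °C. Survivors: candidate F, candidate C, candidate D.
In SI units:
  candidate F: E = 317.4 GPa, ρ = 3204 kg/m³
  candidate C: E = 402.5 GPa, ρ = 19200 kg/m³
  candidate D: E = 113.0 GPa, ρ = 4430 kg/m³
  candidate F: M = 5.56×10⁻³
  candidate D: M = 2.40×10⁻³
  candidate C: M = 1.04×10⁻³
Highest index: candidate F.

candidate F, M = 5.56×10⁻³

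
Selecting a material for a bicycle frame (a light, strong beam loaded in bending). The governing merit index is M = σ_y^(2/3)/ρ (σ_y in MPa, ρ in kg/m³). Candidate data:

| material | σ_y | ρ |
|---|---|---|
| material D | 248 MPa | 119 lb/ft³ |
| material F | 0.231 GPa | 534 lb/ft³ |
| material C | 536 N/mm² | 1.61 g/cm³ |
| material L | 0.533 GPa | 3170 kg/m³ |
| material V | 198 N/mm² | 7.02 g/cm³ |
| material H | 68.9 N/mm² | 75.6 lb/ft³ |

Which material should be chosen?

material C

Normalizing units and computing the index:
  material D: σ_y = 248.0 MPa, ρ = 1906 kg/m³
  material F: σ_y = 231.0 MPa, ρ = 8554 kg/m³
  material C: σ_y = 536.0 MPa, ρ = 1610 kg/m³
  material L: σ_y = 533.0 MPa, ρ = 3170 kg/m³
  material V: σ_y = 198.0 MPa, ρ = 7020 kg/m³
  material H: σ_y = 68.90 MPa, ρ = 1211 kg/m³
  material C: M = 41.0×10⁻³
  material L: M = 20.7×10⁻³
  material D: M = 20.7×10⁻³
  material H: M = 13.9×10⁻³
  material V: M = 4.84×10⁻³
  material F: M = 4.40×10⁻³
Highest index: material C.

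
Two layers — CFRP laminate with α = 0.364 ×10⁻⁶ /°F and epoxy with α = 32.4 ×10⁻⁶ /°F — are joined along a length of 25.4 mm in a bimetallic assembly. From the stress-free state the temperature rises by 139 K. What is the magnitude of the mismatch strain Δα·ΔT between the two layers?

8.02×10⁻³

CFRP laminate: α = 0.364×10⁻⁶/°F × 9/5 = 0.655×10⁻⁶/K.
epoxy: α = 32.4×10⁻⁶/°F × 9/5 = 58.3×10⁻⁶/K.
Δα = |0.655 − 58.3|×10⁻⁶/K = 57.7×10⁻⁶/K.
Mismatch strain = Δα·ΔT = 57.7×10⁻⁶ × 139.0 = 8.02×10⁻³.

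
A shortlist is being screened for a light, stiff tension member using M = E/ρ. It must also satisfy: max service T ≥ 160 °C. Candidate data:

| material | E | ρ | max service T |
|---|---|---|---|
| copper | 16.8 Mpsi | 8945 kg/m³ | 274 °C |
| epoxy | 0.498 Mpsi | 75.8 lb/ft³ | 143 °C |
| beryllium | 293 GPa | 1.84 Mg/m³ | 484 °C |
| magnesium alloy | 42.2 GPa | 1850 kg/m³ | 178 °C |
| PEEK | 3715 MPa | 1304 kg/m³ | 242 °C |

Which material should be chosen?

Screen on constraints: max service T ≥ 160 °C. Survivors: copper, beryllium, magnesium alloy, PEEK.
Putting every candidate on a common basis:
  copper: E = 115.8 GPa, ρ = 8945 kg/m³
  beryllium: E = 293.0 GPa, ρ = 1840 kg/m³
  magnesium alloy: E = 42.20 GPa, ρ = 1850 kg/m³
  PEEK: E = 3.715 GPa, ρ = 1304 kg/m³
  beryllium: M = 159 MN·m/kg
  magnesium alloy: M = 22.8 MN·m/kg
  copper: M = 12.9 MN·m/kg
  PEEK: M = 2.85 MN·m/kg
Highest index: beryllium.

beryllium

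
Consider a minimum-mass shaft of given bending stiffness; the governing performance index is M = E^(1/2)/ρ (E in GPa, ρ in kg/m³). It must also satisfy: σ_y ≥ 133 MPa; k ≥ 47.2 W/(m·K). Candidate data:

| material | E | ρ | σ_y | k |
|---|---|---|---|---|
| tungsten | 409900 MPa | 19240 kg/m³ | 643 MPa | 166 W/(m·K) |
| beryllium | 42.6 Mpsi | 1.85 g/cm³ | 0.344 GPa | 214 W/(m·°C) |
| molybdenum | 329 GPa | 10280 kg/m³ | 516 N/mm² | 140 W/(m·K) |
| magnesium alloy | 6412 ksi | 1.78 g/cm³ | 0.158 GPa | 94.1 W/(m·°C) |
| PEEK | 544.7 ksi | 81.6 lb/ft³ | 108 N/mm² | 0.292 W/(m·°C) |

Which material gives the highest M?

beryllium

Screen on constraints: σ_y ≥ 133 MPa; k ≥ 47.2 W/(m·K). Survivors: tungsten, beryllium, molybdenum, magnesium alloy.
Putting every candidate on a common basis:
  tungsten: E = 409.9 GPa, ρ = 19240 kg/m³
  beryllium: E = 293.7 GPa, ρ = 1850 kg/m³
  molybdenum: E = 329.0 GPa, ρ = 10280 kg/m³
  magnesium alloy: E = 44.21 GPa, ρ = 1780 kg/m³
  beryllium: M = 9.26×10⁻³
  magnesium alloy: M = 3.74×10⁻³
  molybdenum: M = 1.76×10⁻³
  tungsten: M = 1.05×10⁻³
Beryllium has the largest M.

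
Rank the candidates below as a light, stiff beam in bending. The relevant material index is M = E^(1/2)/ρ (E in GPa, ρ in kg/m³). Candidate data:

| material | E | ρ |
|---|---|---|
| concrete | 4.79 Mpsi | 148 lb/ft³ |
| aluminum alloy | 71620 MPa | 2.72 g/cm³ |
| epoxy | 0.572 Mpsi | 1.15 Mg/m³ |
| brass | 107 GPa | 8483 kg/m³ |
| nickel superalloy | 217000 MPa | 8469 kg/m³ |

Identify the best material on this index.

aluminum alloy

After converting to SI:
  concrete: E = 33.03 GPa, ρ = 2371 kg/m³
  aluminum alloy: E = 71.62 GPa, ρ = 2720 kg/m³
  epoxy: E = 3.944 GPa, ρ = 1150 kg/m³
  brass: E = 107.0 GPa, ρ = 8483 kg/m³
  nickel superalloy: E = 217.0 GPa, ρ = 8469 kg/m³
  aluminum alloy: M = 3.11×10⁻³
  concrete: M = 2.42×10⁻³
  nickel superalloy: M = 1.74×10⁻³
  epoxy: M = 1.73×10⁻³
  brass: M = 1.22×10⁻³
Aluminum alloy has the largest M.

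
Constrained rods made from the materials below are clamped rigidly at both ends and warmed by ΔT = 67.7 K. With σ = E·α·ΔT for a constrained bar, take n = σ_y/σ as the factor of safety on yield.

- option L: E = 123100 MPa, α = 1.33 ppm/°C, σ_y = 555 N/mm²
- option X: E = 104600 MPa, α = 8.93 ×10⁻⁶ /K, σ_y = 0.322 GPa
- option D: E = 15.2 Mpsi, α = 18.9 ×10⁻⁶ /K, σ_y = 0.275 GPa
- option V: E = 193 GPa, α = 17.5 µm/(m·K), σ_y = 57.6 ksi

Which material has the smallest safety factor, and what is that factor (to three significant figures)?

option V, n = 1.74

Per material, after unit conversion:
  option L: E = 123.1, α = 1.33, σ_y = 555.0 → σ = 11.1 MPa, n = 50.1
  option X: E = 104.6, α = 8.93, σ_y = 322.0 → σ = 63.2 MPa, n = 5.09
  option D: E = 104.8, α = 18.9, σ_y = 275.0 → σ = 134 MPa, n = 2.05
  option V: E = 193.0, α = 17.5, σ_y = 397.1 → σ = 229 MPa, n = 1.74
The minimum is option V at n = 1.74.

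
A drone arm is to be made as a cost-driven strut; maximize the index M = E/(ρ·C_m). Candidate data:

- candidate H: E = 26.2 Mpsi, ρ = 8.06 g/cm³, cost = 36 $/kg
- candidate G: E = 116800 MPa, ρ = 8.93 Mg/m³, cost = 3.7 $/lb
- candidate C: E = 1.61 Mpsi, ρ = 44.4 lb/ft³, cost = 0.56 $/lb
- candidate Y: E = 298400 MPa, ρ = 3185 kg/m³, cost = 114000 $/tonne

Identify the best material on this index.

After converting to SI:
  candidate H: E = 180.6 GPa, ρ = 8060 kg/m³, cost = 36.00 $/kg
  candidate G: E = 116.8 GPa, ρ = 8930 kg/m³, cost = 8.157 $/kg
  candidate C: E = 11.10 GPa, ρ = 711.2 kg/m³, cost = 1.235 $/kg
  candidate Y: E = 298.4 GPa, ρ = 3185 kg/m³, cost = 114.0 $/kg
  candidate C: M = 12.6 MN·m per $
  candidate G: M = 1.60 MN·m per $
  candidate Y: M = 0.822 MN·m per $
  candidate H: M = 0.623 MN·m per $
Candidate C has the largest M.

candidate C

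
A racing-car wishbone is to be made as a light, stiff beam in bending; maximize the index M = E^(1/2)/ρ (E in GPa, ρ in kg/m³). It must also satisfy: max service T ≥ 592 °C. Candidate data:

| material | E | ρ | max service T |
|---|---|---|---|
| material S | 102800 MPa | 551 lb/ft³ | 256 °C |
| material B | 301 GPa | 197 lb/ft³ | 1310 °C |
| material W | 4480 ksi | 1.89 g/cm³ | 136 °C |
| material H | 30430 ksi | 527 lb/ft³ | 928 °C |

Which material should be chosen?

Screen on constraints: max service T ≥ 592 °C. Survivors: material B, material H.
Convert each candidate to consistent units, then evaluate M:
  material B: E = 301.0 GPa, ρ = 3156 kg/m³
  material H: E = 209.8 GPa, ρ = 8442 kg/m³
  material B: M = 5.50×10⁻³
  material H: M = 1.72×10⁻³
Material B ranks first.

material B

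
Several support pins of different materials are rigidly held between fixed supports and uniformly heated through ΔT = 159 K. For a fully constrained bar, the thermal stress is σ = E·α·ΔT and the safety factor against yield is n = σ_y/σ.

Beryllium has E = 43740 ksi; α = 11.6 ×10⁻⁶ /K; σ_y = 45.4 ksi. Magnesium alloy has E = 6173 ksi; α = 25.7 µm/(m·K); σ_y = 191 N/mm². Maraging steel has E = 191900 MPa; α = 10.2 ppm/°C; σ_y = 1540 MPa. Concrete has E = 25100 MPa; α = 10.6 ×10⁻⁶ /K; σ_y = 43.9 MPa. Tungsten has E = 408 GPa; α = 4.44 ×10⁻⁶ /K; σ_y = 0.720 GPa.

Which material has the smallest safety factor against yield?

beryllium

Per material, after unit conversion:
  beryllium: E = 301.6, α = 11.6, σ_y = 313.0 → σ = 556 MPa, n = 0.563
  magnesium alloy: E = 42.56, α = 25.7, σ_y = 191.0 → σ = 174 MPa, n = 1.10
  maraging steel: E = 191.9, α = 10.2, σ_y = 1540 → σ = 311 MPa, n = 4.95
  concrete: E = 25.10, α = 10.6, σ_y = 43.90 → σ = 42.3 MPa, n = 1.04
  tungsten: E = 408.0, α = 4.44, σ_y = 720.0 → σ = 288 MPa, n = 2.50
Smallest n: beryllium with n = 0.563.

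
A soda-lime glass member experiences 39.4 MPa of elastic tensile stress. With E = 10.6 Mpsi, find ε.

E = 10.6 Mpsi = 73.08 GPa = 73080 MPa.
ε = σ/E = 39.4 / 73080 = 5.39×10⁻⁴.

5.39×10⁻⁴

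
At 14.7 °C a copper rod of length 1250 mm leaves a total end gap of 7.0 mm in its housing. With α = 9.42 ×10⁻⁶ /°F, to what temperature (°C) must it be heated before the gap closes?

345 °C

α = 9.42×10⁻⁶/°F × 9/5 = 17.0×10⁻⁶/K.
α·L₀·ΔT = 7.0 mm ⇒ ΔT = 7.0 / (17.0×10⁻⁶ × 1250.0) = 330.3 K.
T = 14.7 + 330.3 = 345.0 °C.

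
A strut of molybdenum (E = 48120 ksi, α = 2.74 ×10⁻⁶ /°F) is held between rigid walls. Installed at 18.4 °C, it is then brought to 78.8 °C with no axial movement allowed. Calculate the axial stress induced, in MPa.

98.8 MPa

E = 48120 ksi = 331.8 GPa.
α = 2.74×10⁻⁶/°F × 9/5 = 4.93×10⁻⁶/K.
ΔT = 60.40 K. Constrained thermal stress σ = E·α·ΔT = 331.8×10³ MPa × 4.93×10⁻⁶ × 60.40 = 98.8 MPa (compressive).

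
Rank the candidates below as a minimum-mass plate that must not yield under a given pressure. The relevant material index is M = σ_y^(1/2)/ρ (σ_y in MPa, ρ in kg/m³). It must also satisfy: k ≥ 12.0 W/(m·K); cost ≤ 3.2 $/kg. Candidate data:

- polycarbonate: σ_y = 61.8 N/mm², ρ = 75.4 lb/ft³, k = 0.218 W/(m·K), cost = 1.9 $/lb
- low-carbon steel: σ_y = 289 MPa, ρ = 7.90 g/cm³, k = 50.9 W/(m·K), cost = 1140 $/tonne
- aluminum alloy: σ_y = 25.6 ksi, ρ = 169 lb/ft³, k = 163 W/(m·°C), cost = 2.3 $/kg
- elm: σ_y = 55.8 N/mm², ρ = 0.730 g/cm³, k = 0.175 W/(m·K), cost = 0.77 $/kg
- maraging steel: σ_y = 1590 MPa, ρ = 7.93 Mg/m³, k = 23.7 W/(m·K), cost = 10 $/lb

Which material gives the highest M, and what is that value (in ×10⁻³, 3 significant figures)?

Screen on constraints: k ≥ 12.0 W/(m·K); cost ≤ 3.2 $/kg. Survivors: low-carbon steel, aluminum alloy.
Convert each candidate to consistent units, then evaluate M:
  low-carbon steel: σ_y = 289.0 MPa, ρ = 7900 kg/m³
  aluminum alloy: σ_y = 176.5 MPa, ρ = 2707 kg/m³
  aluminum alloy: M = 4.91×10⁻³
  low-carbon steel: M = 2.15×10⁻³
The maximum is for aluminum alloy.

aluminum alloy, M = 4.91×10⁻³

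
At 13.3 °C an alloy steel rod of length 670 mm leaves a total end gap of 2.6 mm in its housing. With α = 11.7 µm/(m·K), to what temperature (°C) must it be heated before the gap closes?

345 °C

α·L₀·ΔT = 2.6 mm ⇒ ΔT = 2.6 / (11.7×10⁻⁶ × 670.0) = 331.7 K.
T = 13.3 + 331.7 = 345.0 °C.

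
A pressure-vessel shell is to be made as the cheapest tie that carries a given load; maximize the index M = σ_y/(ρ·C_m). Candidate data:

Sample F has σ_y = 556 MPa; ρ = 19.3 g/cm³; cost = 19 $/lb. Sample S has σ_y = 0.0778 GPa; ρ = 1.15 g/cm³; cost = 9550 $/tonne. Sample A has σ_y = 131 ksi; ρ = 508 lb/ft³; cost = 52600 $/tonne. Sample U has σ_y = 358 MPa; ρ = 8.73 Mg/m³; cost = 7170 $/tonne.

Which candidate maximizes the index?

Normalizing units and computing the index:
  sample F: σ_y = 556.0 MPa, ρ = 19300 kg/m³, cost = 41.89 $/kg
  sample S: σ_y = 77.80 MPa, ρ = 1150 kg/m³, cost = 9.550 $/kg
  sample A: σ_y = 903.2 MPa, ρ = 8137 kg/m³, cost = 52.60 $/kg
  sample U: σ_y = 358.0 MPa, ρ = 8730 kg/m³, cost = 7.170 $/kg
  sample S: M = 7.08 kN·m per $
  sample U: M = 5.72 kN·m per $
  sample A: M = 2.11 kN·m per $
  sample F: M = 0.688 kN·m per $
Sample S ranks first.

sample S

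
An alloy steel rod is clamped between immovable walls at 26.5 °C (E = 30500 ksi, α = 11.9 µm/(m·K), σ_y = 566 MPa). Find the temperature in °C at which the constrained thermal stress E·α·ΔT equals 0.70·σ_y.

185 °C

E = 30500 ksi = 210.3 GPa.
E·α·ΔT = 396.2 MPa ⇒ ΔT = 396.2 / (210.3×10³ × 11.9×10⁻⁶) = 158.3 K.
T = 26.5 + 158.3 = 184.8 °C.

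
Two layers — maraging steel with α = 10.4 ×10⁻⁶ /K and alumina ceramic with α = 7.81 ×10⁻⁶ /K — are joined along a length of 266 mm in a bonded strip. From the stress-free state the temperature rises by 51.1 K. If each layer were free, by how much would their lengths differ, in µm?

35.2 µm

Δα = |10.4 − 7.81|×10⁻⁶/K = 2.59×10⁻⁶/K.
ΔL_mismatch = Δα·L·ΔT = 2.59×10⁻⁶ × 266.0 mm × 51.1 K = 35.2 µm.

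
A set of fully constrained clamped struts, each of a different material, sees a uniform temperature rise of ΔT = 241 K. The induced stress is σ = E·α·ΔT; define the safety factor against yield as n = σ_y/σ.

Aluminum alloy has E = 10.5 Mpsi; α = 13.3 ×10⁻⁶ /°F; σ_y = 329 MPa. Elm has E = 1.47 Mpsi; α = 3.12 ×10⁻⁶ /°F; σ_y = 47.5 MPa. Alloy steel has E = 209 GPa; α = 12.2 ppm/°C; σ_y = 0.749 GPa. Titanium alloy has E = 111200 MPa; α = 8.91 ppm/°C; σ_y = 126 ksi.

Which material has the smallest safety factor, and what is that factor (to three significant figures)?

With everything in SI (GPa, ×10⁻⁶/K, MPa):
  aluminum alloy: E = 72.39, α = 23.9, σ_y = 329.0 → σ = 418 MPa, n = 0.788
  elm: E = 10.14, α = 5.62, σ_y = 47.50 → σ = 13.7 MPa, n = 3.46
  alloy steel: E = 209.0, α = 12.2, σ_y = 749.0 → σ = 615 MPa, n = 1.22
  titanium alloy: E = 111.2, α = 8.91, σ_y = 868.7 → σ = 239 MPa, n = 3.64
Smallest n: aluminum alloy with n = 0.788.

aluminum alloy, n = 0.788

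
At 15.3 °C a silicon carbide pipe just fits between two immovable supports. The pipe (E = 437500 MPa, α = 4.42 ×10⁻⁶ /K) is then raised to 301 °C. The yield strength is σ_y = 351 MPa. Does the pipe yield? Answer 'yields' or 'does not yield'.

yields

E = 437500 MPa = 437.5 GPa.
ΔT = 285.7 K. Constrained thermal stress σ = E·α·ΔT = 437.5×10³ MPa × 4.42×10⁻⁶ × 285.7 = 552 MPa (compressive).
Compare to σ_y = 351 MPa: σ ≥ σ_y, so it yields.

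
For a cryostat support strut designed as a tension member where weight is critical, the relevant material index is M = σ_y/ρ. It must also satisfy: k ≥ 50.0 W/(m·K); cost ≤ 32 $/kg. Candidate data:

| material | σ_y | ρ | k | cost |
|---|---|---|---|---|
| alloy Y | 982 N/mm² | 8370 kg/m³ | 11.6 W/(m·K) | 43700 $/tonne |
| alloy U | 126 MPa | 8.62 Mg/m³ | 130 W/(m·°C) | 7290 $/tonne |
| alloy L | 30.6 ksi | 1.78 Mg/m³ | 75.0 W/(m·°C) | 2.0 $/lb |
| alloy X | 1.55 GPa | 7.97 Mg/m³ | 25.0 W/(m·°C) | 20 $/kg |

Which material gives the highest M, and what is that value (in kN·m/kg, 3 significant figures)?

alloy L, M = 119 kN·m/kg

Screen on constraints: k ≥ 50.0 W/(m·K); cost ≤ 32 $/kg. Survivors: alloy U, alloy L.
Convert each candidate to consistent units, then evaluate M:
  alloy U: σ_y = 126.0 MPa, ρ = 8620 kg/m³
  alloy L: σ_y = 211.0 MPa, ρ = 1780 kg/m³
  alloy L: M = 119 kN·m/kg
  alloy U: M = 14.6 kN·m/kg
Alloy L ranks first.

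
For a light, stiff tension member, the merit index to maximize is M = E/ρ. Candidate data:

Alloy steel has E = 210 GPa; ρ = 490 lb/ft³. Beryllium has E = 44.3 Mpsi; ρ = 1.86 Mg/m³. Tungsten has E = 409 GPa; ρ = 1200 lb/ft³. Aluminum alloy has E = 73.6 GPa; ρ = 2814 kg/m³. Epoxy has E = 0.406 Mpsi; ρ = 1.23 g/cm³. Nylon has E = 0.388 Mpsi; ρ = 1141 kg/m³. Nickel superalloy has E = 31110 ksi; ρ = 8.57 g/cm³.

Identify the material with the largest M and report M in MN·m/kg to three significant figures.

Convert each candidate to consistent units, then evaluate M:
  alloy steel: E = 210.0 GPa, ρ = 7849 kg/m³
  beryllium: E = 305.4 GPa, ρ = 1860 kg/m³
  tungsten: E = 409.0 GPa, ρ = 19220 kg/m³
  aluminum alloy: E = 73.60 GPa, ρ = 2814 kg/m³
  epoxy: E = 2.799 GPa, ρ = 1230 kg/m³
  nylon: E = 2.675 GPa, ρ = 1141 kg/m³
  nickel superalloy: E = 214.5 GPa, ρ = 8570 kg/m³
  beryllium: M = 164 MN·m/kg
  alloy steel: M = 26.8 MN·m/kg
  aluminum alloy: M = 26.2 MN·m/kg
  nickel superalloy: M = 25.0 MN·m/kg
  tungsten: M = 21.3 MN·m/kg
  nylon: M = 2.34 MN·m/kg
  epoxy: M = 2.28 MN·m/kg
Beryllium has the largest M.

beryllium, M = 164 MN·m/kg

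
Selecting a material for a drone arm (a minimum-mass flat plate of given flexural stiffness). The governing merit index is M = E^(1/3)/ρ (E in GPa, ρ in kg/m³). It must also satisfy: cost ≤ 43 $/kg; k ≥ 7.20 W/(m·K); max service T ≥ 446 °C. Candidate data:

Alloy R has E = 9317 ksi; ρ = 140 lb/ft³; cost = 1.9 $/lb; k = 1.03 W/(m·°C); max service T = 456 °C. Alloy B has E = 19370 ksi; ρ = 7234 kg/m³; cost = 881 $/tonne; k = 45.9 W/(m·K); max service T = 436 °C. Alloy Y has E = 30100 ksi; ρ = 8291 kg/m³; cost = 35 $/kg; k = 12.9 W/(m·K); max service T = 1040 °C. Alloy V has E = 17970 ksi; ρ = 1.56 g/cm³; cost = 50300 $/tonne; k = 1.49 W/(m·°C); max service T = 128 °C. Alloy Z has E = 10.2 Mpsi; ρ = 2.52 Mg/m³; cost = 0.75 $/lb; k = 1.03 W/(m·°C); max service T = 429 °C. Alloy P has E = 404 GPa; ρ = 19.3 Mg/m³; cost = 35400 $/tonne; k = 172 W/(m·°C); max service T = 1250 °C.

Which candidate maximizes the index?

Screen on constraints: cost ≤ 43 $/kg; k ≥ 7.20 W/(m·K); max service T ≥ 446 °C. Survivors: alloy Y, alloy P.
Putting every candidate on a common basis:
  alloy Y: E = 207.5 GPa, ρ = 8291 kg/m³
  alloy P: E = 404.0 GPa, ρ = 19300 kg/m³
  alloy Y: M = 0.714×10⁻³
  alloy P: M = 0.383×10⁻³
The maximum is for alloy Y.

alloy Y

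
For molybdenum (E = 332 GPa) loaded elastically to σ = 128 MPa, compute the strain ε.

3.86×10⁻⁴

ε = σ/E = 128 / 332000 = 3.86×10⁻⁴.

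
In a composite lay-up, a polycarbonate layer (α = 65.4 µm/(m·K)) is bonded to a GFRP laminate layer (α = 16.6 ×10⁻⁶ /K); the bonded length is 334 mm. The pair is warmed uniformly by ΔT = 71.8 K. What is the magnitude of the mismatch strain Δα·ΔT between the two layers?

Δα = |65.4 − 16.6|×10⁻⁶/K = 48.8×10⁻⁶/K.
Mismatch strain = Δα·ΔT = 48.8×10⁻⁶ × 71.8 = 3.50×10⁻³.

3.50×10⁻³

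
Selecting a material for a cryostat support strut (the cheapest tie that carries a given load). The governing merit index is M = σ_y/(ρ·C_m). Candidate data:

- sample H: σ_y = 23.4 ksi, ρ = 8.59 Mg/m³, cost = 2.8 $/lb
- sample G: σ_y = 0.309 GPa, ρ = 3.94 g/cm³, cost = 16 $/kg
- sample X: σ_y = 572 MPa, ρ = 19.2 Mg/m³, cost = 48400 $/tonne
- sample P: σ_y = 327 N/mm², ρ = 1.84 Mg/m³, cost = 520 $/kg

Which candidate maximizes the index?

sample G

Normalizing units and computing the index:
  sample H: σ_y = 161.3 MPa, ρ = 8590 kg/m³, cost = 6.173 $/kg
  sample G: σ_y = 309.0 MPa, ρ = 3940 kg/m³, cost = 16.00 $/kg
  sample X: σ_y = 572.0 MPa, ρ = 19200 kg/m³, cost = 48.40 $/kg
  sample P: σ_y = 327.0 MPa, ρ = 1840 kg/m³, cost = 520.0 $/kg
  sample G: M = 4.90 kN·m per $
  sample H: M = 3.04 kN·m per $
  sample X: M = 0.616 kN·m per $
  sample P: M = 0.342 kN·m per $
Sample G ranks first.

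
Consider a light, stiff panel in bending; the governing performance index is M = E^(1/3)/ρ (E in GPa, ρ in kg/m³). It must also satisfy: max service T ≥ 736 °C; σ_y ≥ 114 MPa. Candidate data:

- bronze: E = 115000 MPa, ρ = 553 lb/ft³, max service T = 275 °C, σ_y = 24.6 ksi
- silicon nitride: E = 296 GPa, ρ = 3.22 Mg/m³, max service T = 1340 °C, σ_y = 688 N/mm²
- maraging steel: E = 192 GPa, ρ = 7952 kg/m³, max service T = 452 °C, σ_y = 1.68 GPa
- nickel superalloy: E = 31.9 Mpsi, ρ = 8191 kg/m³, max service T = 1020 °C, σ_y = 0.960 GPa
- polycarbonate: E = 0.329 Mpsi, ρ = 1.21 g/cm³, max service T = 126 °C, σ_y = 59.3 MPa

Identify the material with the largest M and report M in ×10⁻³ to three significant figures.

silicon nitride, M = 2.07×10⁻³

Screen on constraints: max service T ≥ 736 °C; σ_y ≥ 114 MPa. Survivors: silicon nitride, nickel superalloy.
Convert each candidate to consistent units, then evaluate M:
  silicon nitride: E = 296.0 GPa, ρ = 3220 kg/m³
  nickel superalloy: E = 219.9 GPa, ρ = 8191 kg/m³
  silicon nitride: M = 2.07×10⁻³
  nickel superalloy: M = 0.737×10⁻³
Highest index: silicon nitride.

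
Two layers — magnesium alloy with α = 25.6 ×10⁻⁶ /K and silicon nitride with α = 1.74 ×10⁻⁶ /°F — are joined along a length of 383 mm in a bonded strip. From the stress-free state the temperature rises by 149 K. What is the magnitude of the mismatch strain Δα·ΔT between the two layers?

silicon nitride: α = 1.74×10⁻⁶/°F × 9/5 = 3.13×10⁻⁶/K.
Δα = |25.6 − 3.13|×10⁻⁶/K = 22.5×10⁻⁶/K.
Mismatch strain = Δα·ΔT = 22.5×10⁻⁶ × 149.0 = 3.35×10⁻³.

3.35×10⁻³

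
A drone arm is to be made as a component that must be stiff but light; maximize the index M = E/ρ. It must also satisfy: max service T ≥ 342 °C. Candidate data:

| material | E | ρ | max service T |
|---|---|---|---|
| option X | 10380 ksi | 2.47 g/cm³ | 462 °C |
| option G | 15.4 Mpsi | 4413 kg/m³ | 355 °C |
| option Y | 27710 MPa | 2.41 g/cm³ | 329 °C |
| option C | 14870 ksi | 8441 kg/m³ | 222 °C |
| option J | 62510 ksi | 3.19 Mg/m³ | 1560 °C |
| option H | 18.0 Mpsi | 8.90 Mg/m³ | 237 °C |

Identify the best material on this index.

option J

Screen on constraints: max service T ≥ 342 °C. Survivors: option X, option G, option J.
Putting every candidate on a common basis:
  option X: E = 71.57 GPa, ρ = 2470 kg/m³
  option G: E = 106.2 GPa, ρ = 4413 kg/m³
  option J: E = 431.0 GPa, ρ = 3190 kg/m³
  option J: M = 135 MN·m/kg
  option X: M = 29.0 MN·m/kg
  option G: M = 24.1 MN·m/kg
The maximum is for option J.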